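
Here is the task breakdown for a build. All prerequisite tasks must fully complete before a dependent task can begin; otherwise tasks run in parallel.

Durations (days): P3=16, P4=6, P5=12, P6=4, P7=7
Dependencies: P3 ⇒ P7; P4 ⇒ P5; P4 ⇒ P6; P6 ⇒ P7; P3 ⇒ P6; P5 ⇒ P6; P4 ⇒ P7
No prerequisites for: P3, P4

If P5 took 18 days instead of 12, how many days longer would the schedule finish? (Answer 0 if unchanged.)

Baseline: P4→P5→P6→P7 = 6+12+4+7 = 29 → 29 days.
Since P5 is critical, the +6 change carries straight to that chain (now 35 days).
That remains the longest chain; total 35 days.
Change in finish: 35 − 29 = +6 days.

6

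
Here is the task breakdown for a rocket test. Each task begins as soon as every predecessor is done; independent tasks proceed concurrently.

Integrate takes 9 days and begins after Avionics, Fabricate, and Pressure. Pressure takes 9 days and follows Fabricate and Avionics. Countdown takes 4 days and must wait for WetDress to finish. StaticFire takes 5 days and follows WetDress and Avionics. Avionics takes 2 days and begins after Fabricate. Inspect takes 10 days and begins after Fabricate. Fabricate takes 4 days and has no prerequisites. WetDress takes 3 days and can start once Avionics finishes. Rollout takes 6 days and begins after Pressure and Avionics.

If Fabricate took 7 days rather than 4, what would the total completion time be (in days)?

Baseline: Fabricate→Avionics→Pressure→Integrate = 4+2+9+9 = 24 → 24 days.
Fabricate is on the critical path; changing it to 7 makes that path 27 days.
The critical path is still Fabricate→Avionics→Pressure→Integrate; finish is now 27 days.

27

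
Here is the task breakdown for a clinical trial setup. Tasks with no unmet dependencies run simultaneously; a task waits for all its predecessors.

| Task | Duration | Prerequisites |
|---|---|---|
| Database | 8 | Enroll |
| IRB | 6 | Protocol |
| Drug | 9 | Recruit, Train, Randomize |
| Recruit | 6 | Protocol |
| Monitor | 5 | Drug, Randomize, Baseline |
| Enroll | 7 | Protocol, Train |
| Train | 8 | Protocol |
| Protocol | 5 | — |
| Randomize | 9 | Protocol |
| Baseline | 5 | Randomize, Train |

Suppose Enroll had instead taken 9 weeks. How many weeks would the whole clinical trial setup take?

30

Actual critical path: Protocol→Train→Enroll→Database = 5+8+7+8 = 28 ⇒ 28 weeks.
Enroll lies on that path, so at 9 weeks the path becomes 30 weeks.
The critical path is still Protocol→Train→Enroll→Database; finish is now 30 weeks.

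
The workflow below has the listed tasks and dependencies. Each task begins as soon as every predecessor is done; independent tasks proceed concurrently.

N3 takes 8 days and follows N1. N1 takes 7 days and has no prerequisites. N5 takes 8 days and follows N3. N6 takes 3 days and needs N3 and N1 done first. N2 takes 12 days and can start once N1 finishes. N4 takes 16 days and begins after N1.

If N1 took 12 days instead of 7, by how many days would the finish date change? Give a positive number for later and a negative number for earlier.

5

The binding path is N1→N3→N5 = 7+8+8 = 23; finish at 23 days.
N1 is on the critical path; changing it to 12 makes that path 28 days.
No other chain overtakes it, so the finish is 28 days.
Change in finish: 28 − 23 = +5 days.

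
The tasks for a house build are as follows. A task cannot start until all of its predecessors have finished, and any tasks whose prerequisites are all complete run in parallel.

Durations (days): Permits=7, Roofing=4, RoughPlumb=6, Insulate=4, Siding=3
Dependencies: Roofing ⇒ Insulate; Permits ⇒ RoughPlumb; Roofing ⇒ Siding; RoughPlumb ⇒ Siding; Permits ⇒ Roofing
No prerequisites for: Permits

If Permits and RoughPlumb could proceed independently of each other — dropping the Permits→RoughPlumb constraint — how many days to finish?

15

With the dependency in place, Permits→RoughPlumb→Siding = 7+6+3 = 16 sets the finish at 16 days.
Without Permits→RoughPlumb, RoughPlumb's earliest start moves from 7 to 0.
New critical path: Permits→Roofing→Insulate = 7+4+4 = 15 ⇒ 15 days.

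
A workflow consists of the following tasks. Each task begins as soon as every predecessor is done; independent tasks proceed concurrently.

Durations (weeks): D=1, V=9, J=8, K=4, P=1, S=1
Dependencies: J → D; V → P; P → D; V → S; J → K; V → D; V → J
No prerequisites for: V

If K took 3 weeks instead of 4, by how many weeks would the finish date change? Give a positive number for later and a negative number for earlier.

The binding path is V→J→K = 9+8+4 = 21; finish at 21 weeks.
Since K is critical, the -1 change carries straight to that chain (now 20 weeks).
The critical path is still V→J→K; finish is now 20 weeks.
Change in finish: 20 − 21 = -1 weeks.

-1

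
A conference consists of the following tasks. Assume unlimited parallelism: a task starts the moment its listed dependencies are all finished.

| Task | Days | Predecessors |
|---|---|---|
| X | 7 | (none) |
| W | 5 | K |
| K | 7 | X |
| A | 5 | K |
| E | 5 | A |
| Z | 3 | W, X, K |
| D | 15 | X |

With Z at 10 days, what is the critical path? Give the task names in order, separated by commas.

The binding path is X→K→A→E = 7+7+5+5 = 24; finish at 24 days.
Z is off the critical path — its longest chain is 22 days, giving 2 of slack.
Now X→K→W→Z = 7+7+5+10 = 29 is longest, so the finish becomes 29 days.

X, K, W, Z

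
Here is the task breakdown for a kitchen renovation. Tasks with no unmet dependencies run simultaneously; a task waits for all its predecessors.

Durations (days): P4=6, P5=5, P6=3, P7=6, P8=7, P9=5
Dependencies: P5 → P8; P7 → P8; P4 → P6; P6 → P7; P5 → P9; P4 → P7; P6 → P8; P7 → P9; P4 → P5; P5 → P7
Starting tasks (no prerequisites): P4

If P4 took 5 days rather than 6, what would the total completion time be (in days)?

23

Critical path before the change: P4→P5→P7→P8 = 6+5+6+7 = 24 giving 24 days.
Since P4 is critical, the -1 change carries straight to that chain (now 23 days).
That remains the longest chain; total 23 days.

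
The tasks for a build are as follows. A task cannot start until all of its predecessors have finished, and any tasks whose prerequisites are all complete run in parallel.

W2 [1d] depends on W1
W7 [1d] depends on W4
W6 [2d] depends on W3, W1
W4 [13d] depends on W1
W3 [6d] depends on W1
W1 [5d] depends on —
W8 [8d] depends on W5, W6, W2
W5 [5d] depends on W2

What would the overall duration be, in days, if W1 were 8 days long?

The binding path is W1→W3→W6→W8 = 5+6+2+8 = 21; finish at 21 days.
Since W1 is critical, the +3 change carries straight to that chain (now 24 days).
The critical path is still W1→W3→W6→W8; finish is now 24 days.

24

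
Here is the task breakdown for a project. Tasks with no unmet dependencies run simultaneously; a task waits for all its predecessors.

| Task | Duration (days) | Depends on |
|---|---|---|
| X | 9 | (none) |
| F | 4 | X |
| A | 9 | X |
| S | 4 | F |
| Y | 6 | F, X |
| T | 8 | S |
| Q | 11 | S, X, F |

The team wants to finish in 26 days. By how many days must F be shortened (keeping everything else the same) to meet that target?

Current finish: 28 days; target: 26.
F is on every critical path, so each day cut from F cuts the finish by one (this holds down to a finish of 25).
Need 28 − 26 = 2 days off F → F becomes 2 days, finish becomes 26.

2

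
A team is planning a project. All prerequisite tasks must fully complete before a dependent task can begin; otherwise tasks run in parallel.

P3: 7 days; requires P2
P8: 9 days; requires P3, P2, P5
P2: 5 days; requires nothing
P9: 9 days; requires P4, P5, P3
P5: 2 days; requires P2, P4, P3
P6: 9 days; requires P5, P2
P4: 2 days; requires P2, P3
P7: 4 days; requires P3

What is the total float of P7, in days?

The longest chain is P2→P3→P4→P5→P6 = 5+7+2+2+9 = 25; overall finish 25 days.
P7 finishes as early as 16 and must finish by 25.
Slack of P7 = 21 − 12 = 9 days.

9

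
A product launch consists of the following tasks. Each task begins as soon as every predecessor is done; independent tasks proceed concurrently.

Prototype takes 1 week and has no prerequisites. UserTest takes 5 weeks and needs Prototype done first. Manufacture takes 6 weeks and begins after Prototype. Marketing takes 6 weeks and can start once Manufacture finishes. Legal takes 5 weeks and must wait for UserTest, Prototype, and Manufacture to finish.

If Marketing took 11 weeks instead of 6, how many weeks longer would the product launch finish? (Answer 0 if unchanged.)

5

As given, the longest chain is Prototype→Manufacture→Marketing = 1+6+6 = 13, so the finish is 13 weeks.
Marketing is on the critical path; changing it to 11 makes that path 18 weeks.
The critical path is still Prototype→Manufacture→Marketing; finish is now 18 weeks.
Change in finish: 18 − 13 = +5 weeks.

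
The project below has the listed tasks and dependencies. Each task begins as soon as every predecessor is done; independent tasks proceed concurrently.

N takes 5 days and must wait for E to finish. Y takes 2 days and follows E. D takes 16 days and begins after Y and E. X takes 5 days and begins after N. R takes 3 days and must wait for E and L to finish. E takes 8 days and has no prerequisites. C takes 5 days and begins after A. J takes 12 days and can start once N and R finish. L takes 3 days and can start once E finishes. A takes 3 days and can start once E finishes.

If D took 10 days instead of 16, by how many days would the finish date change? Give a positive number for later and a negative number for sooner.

Actual critical path: E→Y→D = 8+2+16 = 26 ⇒ 26 days.
D is on the critical path; changing it to 10 makes that path 20 days.
Now E→L→R→J = 8+3+3+12 = 26 is longest, so the finish becomes 26 days.
Change in finish: 26 − 26 = +0 days.

0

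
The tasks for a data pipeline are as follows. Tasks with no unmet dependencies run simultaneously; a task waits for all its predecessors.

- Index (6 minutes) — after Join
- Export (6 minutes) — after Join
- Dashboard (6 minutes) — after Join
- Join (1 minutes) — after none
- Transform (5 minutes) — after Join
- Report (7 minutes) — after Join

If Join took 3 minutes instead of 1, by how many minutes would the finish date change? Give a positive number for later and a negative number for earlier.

Baseline: Join→Report = 1+7 = 8 → 8 minutes.
Join is on the critical path; changing it to 3 makes that path 10 minutes.
The critical path is still Join→Report; finish is now 10 minutes.
Change in finish: 10 − 8 = +2 minutes.

2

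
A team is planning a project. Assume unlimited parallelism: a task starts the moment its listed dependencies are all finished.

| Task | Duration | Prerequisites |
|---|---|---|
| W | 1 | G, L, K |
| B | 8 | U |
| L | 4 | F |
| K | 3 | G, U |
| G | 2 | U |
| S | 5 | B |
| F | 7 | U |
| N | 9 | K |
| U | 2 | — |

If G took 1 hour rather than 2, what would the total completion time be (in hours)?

Baseline: U→G→K→N = 2+2+3+9 = 16 → 16 hours.
Since G is critical, the -1 change carries straight to that chain (now 15 hours).
Now U→B→S = 2+8+5 = 15 is longest, so the finish becomes 15 hours.

15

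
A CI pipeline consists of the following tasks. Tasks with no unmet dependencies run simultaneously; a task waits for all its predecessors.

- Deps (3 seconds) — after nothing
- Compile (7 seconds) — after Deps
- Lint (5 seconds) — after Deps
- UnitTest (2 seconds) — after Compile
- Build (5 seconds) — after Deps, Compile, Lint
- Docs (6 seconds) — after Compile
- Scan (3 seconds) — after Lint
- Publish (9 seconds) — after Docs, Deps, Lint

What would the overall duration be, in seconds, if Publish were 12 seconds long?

Baseline: Deps→Compile→Docs→Publish = 3+7+6+9 = 25 → 25 seconds.
Since Publish is critical, the +3 change carries straight to that chain (now 28 seconds).
That remains the longest chain; total 28 seconds.

28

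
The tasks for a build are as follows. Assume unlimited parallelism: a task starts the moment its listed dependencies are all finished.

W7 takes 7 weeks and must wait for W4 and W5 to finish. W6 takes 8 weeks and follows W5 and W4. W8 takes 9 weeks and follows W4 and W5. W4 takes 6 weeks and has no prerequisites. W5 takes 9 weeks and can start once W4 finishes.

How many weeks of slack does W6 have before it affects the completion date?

Critical path: W4→W5→W8 = 6+9+9 = 24, so the finish is 24 weeks.
W6 finishes as early as 23 and must finish by 24.
So W6 can slip 24 − 23 = 1 week.

1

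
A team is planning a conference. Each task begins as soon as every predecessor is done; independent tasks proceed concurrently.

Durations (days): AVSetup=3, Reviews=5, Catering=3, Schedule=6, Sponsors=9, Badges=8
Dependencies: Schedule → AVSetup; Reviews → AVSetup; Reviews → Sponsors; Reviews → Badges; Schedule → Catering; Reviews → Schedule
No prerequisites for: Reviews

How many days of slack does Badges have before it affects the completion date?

Critical path: Reviews→Schedule→Catering = 5+6+3 = 14, so the finish is 14 days.
The longest chain containing Badges totals 13 days.
Slack of Badges = 6 − 5 = 1 day.

1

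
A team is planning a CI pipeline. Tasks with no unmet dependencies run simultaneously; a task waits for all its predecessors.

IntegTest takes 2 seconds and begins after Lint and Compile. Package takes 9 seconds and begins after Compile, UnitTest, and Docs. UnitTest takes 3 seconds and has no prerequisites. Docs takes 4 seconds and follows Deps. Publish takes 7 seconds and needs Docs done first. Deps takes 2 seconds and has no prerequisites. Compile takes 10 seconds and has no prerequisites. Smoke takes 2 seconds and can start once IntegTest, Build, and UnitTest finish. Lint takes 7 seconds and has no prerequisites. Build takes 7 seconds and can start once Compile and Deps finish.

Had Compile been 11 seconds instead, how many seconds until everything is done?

20

The binding path is Compile→Build→Smoke = 10+7+2 = 19; finish at 19 seconds.
Since Compile is critical, the +1 change carries straight to that chain (now 20 seconds).
That remains the longest chain; total 20 seconds.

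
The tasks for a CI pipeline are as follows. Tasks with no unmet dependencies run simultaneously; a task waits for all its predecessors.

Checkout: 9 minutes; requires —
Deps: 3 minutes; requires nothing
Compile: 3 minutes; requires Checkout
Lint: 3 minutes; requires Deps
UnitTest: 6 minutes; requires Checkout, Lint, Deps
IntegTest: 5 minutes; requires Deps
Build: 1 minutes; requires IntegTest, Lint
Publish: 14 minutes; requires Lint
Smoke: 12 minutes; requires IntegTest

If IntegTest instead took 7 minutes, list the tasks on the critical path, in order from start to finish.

Deps, IntegTest, Smoke

As given, the longest chain is Deps→IntegTest→Smoke = 3+5+12 = 20, so the finish is 20 minutes.
Since IntegTest is critical, the +2 change carries straight to that chain (now 22 minutes).
No other chain overtakes it, so the finish is 22 minutes.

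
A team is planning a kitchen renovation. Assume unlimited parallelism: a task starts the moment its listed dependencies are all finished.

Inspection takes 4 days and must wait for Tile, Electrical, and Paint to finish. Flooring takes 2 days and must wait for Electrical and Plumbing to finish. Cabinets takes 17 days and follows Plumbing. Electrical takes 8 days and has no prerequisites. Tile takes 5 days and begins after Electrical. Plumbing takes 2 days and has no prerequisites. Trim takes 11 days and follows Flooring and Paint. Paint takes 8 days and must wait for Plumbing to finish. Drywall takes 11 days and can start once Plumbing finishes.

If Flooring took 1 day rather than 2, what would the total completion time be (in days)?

21

As given, the longest chain is Electrical→Flooring→Trim = 8+2+11 = 21, so the finish is 21 days.
Since Flooring is critical, the -1 change carries straight to that chain (now 20 days).
The binding chain switches to Plumbing→Paint→Trim = 2+8+11 = 21; finish 21 days.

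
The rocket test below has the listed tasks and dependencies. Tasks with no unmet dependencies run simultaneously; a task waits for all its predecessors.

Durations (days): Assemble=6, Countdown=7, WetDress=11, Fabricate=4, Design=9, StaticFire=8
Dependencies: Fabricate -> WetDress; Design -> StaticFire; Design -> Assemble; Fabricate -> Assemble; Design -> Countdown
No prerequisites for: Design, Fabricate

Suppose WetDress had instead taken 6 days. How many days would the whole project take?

Actual critical path: Design→StaticFire = 9+8 = 17 ⇒ 17 days.
The longest path through WetDress is only 15 days, so WetDress has float 2.
No other chain overtakes it, so the finish is 17 days.

17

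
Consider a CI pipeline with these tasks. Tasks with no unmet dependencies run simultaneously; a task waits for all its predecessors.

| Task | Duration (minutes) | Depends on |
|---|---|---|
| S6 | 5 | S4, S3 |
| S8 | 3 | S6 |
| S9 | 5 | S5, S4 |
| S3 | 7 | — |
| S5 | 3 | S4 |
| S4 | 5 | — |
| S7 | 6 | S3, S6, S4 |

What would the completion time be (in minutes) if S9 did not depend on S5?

18

Original critical path: S3→S6→S7 = 7+5+6 = 18 ⇒ 18 minutes.
Without S5→S9, S9's earliest start moves from 8 to 5.
After: S3→S6→S7 = 7+5+6 = 18 → 18 minutes.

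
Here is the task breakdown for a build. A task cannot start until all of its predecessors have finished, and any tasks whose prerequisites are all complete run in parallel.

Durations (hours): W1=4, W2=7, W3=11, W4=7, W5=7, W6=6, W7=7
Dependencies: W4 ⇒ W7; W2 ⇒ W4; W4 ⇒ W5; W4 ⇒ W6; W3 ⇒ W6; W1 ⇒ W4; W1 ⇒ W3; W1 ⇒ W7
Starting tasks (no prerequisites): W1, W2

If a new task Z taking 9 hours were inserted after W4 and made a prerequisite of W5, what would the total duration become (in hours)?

30

Originally the build takes 21 hours.
With Z inserted, W5 now waits for max(W4, Z).
New critical path: W2→W4→Z→W5 = 7+7+9+7 = 30 ⇒ 30 hours.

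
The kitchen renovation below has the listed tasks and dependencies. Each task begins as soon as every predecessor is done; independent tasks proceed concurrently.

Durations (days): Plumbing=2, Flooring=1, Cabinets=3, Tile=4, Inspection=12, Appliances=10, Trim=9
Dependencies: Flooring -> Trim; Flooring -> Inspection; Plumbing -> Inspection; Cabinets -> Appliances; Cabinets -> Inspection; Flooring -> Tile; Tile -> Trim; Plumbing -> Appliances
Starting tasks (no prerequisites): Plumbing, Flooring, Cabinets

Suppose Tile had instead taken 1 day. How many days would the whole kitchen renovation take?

Actual critical path: Cabinets→Inspection = 3+12 = 15 ⇒ 15 days.
The longest path through Tile is only 14 days, so Tile has float 1.
No other chain overtakes it, so the finish is 15 days.

15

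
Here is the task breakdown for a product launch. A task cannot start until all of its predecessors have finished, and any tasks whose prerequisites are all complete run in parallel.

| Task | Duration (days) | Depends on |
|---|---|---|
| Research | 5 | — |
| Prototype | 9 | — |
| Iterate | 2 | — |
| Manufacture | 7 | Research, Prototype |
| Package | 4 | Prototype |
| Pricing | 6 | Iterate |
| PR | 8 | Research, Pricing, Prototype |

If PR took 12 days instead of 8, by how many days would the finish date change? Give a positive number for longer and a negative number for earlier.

4

Actual critical path: Prototype→PR = 9+8 = 17 ⇒ 17 days.
PR lies on that path, so at 12 days the path becomes 21 days.
The critical path is still Prototype→PR; finish is now 21 days.
Change in finish: 21 − 17 = +4 days.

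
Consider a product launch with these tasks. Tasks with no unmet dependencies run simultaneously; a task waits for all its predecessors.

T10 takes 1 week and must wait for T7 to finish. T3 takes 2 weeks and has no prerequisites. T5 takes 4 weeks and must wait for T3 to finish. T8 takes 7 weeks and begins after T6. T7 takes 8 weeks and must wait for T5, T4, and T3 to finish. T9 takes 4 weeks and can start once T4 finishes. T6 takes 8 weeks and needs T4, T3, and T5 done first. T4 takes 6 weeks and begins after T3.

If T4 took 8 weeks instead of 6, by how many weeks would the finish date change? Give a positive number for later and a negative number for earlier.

2

Baseline: T3→T4→T6→T8 = 2+6+8+7 = 23 → 23 weeks.
T4 lies on that path, so at 8 weeks the path becomes 25 weeks.
The critical path is still T3→T4→T6→T8; finish is now 25 weeks.
Change in finish: 25 − 23 = +2 weeks.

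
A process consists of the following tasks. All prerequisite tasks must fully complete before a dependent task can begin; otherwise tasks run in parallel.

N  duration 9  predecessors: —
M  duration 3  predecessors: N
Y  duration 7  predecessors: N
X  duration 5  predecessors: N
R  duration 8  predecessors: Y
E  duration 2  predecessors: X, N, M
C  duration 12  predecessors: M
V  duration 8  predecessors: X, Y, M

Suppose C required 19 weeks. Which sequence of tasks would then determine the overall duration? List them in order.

N, M, C

Critical path before the change: N→M→C = 9+3+12 = 24 giving 24 weeks.
Since C is critical, the +7 change carries straight to that chain (now 31 weeks).
That remains the longest chain; total 31 weeks.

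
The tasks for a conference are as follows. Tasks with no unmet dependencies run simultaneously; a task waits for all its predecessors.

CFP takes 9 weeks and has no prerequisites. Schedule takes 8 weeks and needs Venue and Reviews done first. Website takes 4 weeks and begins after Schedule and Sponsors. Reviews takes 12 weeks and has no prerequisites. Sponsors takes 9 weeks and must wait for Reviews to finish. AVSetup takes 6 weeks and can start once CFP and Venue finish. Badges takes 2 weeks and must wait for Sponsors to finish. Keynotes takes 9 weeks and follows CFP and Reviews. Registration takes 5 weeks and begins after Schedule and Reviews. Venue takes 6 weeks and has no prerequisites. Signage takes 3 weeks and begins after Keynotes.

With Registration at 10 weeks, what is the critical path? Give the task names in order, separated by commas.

Reviews, Schedule, Registration

As given, the longest chain is Reviews→Schedule→Registration = 12+8+5 = 25, so the finish is 25 weeks.
Since Registration is critical, the +5 change carries straight to that chain (now 30 weeks).
That remains the longest chain; total 30 weeks.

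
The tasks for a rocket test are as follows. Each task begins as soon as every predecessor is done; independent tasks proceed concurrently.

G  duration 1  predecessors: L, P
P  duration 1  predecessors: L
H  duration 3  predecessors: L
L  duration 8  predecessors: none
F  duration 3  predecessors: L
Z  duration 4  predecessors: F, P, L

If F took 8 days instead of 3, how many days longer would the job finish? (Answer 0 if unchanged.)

5

Baseline: L→F→Z = 8+3+4 = 15 → 15 days.
F lies on that path, so at 8 days the path becomes 20 days.
The critical path is still L→F→Z; finish is now 20 days.
Change in finish: 20 − 15 = +5 days.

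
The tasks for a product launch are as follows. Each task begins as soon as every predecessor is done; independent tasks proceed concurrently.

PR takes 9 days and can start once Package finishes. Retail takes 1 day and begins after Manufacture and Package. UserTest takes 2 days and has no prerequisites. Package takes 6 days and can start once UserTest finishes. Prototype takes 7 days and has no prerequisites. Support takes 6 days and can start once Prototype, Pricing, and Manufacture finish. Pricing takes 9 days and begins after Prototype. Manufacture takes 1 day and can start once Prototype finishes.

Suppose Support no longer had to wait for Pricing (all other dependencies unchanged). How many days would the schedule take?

Before: longest chain Prototype→Pricing→Support = 7+9+6 = 22, finish 22.
Without Pricing→Support, Support's earliest start moves from 16 to 8.
The longest chain is now UserTest→Package→PR = 2+6+9 = 17, so the schedule takes 17 days.

17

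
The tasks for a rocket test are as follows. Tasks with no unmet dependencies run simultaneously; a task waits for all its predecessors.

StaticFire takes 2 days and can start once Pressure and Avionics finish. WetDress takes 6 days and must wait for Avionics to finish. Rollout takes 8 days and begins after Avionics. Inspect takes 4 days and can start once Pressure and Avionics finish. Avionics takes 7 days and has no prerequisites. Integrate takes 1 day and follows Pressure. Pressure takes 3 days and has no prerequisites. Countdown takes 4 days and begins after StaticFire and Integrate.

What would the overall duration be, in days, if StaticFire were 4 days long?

15

The binding path is Avionics→Rollout = 7+8 = 15; finish at 15 days.
StaticFire is off the critical path — its longest chain is 13 days, giving 2 of slack.
New critical path: Avionics→StaticFire→Countdown = 7+4+4 = 15 ⇒ 15 days.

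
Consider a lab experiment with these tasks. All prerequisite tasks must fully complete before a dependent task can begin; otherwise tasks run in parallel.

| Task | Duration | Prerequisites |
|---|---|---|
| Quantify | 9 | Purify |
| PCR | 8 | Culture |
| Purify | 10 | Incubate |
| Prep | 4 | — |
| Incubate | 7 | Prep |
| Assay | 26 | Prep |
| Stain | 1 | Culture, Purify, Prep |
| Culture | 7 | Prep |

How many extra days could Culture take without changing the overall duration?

11

The longest chain is Prep→Incubate→Purify→Quantify = 4+7+10+9 = 30; overall finish 30 days.
Longest path through Culture: 19 days (earliest finish 11, latest finish 22).
Float = 30 − 19 = 11.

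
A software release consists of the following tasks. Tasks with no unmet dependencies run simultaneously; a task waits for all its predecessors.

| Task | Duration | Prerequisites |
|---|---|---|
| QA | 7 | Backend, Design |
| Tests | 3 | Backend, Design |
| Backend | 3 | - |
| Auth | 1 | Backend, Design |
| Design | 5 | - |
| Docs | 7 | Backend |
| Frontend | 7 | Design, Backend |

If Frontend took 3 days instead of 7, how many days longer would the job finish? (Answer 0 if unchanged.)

0

The binding path is Design→Frontend = 5+7 = 12; finish at 12 days.
Frontend lies on that path, so at 3 days the path becomes 8 days.
Now Design→QA = 5+7 = 12 is longest, so the finish becomes 12 days.
Change in finish: 12 − 12 = +0 days.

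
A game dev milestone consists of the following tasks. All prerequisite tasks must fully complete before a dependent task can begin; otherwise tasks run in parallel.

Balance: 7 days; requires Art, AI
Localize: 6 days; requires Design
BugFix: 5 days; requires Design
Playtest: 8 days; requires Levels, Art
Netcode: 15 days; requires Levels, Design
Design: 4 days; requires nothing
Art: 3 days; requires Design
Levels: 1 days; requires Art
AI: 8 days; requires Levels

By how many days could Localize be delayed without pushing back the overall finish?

Critical path: Design→Art→Levels→AI→Balance = 4+3+1+8+7 = 23, so the finish is 23 days.
The longest chain containing Localize totals 10 days.
Slack of Localize = 17 − 4 = 13 days.

13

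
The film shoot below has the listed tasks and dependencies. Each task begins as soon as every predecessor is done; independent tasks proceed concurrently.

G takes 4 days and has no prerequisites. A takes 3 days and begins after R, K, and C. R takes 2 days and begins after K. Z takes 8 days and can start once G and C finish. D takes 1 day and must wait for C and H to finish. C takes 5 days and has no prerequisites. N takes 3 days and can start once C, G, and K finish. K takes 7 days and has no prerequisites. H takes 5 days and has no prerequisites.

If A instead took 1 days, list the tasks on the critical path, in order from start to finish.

C, Z

Baseline: C→Z = 5+8 = 13 → 13 days.
The longest path through A is only 12 days, so A has float 1.
That remains the longest chain; total 13 days.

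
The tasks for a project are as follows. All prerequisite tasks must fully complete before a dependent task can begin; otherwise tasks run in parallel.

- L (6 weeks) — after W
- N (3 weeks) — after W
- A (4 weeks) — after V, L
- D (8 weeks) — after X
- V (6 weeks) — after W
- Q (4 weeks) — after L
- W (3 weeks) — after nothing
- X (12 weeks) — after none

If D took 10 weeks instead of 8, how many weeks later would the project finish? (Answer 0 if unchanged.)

2

Critical path before the change: X→D = 12+8 = 20 giving 20 weeks.
Since D is critical, the +2 change carries straight to that chain (now 22 weeks).
The critical path is still X→D; finish is now 22 weeks.
Change in finish: 22 − 20 = +2 weeks.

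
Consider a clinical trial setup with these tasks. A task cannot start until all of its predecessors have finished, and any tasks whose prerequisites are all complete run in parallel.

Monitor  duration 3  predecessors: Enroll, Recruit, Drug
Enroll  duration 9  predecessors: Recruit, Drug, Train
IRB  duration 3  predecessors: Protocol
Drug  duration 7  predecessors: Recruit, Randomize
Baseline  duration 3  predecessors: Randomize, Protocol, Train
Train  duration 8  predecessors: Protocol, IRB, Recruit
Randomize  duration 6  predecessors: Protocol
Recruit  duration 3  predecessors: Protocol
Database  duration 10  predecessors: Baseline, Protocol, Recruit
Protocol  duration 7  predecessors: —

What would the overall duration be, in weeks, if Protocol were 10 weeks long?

35

Actual critical path: Protocol→Randomize→Drug→Enroll→Monitor = 7+6+7+9+3 = 32 ⇒ 32 weeks.
Since Protocol is critical, the +3 change carries straight to that chain (now 35 weeks).
The critical path is still Protocol→Randomize→Drug→Enroll→Monitor; finish is now 35 weeks.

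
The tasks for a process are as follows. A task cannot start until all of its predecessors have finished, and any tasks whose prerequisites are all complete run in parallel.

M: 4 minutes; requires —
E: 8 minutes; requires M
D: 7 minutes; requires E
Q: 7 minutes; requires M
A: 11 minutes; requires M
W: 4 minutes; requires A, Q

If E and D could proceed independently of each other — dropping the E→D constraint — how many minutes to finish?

Original critical path: M→E→D = 4+8+7 = 19 ⇒ 19 minutes.
Without E→D, D's earliest start moves from 12 to 0.
New critical path: M→A→W = 4+11+4 = 19 ⇒ 19 minutes.

19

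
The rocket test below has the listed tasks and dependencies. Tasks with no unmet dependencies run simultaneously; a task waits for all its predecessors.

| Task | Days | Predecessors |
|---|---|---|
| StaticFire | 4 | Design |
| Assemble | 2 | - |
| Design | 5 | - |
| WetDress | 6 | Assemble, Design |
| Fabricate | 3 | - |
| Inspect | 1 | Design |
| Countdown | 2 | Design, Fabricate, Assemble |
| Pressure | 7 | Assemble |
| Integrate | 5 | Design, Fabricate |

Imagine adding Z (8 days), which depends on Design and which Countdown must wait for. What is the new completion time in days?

15

Originally the job takes 11 days.
With Z inserted, Countdown now waits for max(Design, Fabricate, Assemble, Z).
New critical path: Design→Z→Countdown = 5+8+2 = 15 ⇒ 15 days.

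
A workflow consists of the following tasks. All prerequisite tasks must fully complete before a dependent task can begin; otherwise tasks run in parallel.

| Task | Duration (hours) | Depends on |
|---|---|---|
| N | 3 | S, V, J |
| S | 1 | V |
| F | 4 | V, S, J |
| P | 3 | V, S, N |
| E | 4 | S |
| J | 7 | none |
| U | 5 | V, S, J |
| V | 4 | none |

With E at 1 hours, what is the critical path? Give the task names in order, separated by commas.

The binding path is J→N→P = 7+3+3 = 13; finish at 13 hours.
The longest path through E is only 9 hours, so E has float 4.
The critical path is still J→N→P; finish is now 13 hours.

J, N, P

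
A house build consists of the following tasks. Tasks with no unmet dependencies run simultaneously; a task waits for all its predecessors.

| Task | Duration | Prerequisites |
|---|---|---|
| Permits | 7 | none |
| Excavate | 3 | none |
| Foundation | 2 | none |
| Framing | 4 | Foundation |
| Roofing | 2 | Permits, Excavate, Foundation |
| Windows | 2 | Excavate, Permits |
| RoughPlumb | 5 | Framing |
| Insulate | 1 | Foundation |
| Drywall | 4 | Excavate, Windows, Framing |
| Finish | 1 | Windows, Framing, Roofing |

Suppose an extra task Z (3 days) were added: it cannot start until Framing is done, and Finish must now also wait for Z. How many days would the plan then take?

Originally the plan takes 13 days.
With Z inserted, Finish now waits for max(Windows, Framing, Roofing, Z).
New critical path: Permits→Windows→Drywall = 7+2+4 = 13 ⇒ 13 days.

13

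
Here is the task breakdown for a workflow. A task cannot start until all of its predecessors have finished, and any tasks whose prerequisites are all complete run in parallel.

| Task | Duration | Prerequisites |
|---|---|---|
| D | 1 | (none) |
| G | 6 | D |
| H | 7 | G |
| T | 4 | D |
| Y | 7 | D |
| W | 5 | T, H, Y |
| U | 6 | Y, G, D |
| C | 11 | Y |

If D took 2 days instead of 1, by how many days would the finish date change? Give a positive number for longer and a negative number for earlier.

1

The binding path is D→G→H→W = 1+6+7+5 = 19; finish at 19 days.
D lies on that path, so at 2 days the path becomes 20 days.
That remains the longest chain; total 20 days.
Change in finish: 20 − 19 = +1 days.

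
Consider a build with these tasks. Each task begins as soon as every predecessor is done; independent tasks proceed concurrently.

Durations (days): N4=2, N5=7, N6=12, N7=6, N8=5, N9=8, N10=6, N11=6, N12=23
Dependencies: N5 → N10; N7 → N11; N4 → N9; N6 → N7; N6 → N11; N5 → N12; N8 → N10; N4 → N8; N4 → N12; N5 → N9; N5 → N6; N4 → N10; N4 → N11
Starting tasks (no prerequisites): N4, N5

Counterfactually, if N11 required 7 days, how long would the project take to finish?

Baseline: N5→N6→N7→N11 = 7+12+6+6 = 31 → 31 days.
N11 is on the critical path; changing it to 7 makes that path 32 days.
No other chain overtakes it, so the finish is 32 days.

32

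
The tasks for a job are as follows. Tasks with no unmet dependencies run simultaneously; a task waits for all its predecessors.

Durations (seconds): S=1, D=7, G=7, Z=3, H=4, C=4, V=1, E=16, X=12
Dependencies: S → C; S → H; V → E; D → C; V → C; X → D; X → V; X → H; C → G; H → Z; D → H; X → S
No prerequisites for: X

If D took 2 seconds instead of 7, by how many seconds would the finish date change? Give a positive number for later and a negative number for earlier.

The binding path is X→D→C→G = 12+7+4+7 = 30; finish at 30 seconds.
D is on the critical path; changing it to 2 makes that path 25 seconds.
New critical path: X→V→E = 12+1+16 = 29 ⇒ 29 seconds.
Change in finish: 29 − 30 = -1 seconds.

-1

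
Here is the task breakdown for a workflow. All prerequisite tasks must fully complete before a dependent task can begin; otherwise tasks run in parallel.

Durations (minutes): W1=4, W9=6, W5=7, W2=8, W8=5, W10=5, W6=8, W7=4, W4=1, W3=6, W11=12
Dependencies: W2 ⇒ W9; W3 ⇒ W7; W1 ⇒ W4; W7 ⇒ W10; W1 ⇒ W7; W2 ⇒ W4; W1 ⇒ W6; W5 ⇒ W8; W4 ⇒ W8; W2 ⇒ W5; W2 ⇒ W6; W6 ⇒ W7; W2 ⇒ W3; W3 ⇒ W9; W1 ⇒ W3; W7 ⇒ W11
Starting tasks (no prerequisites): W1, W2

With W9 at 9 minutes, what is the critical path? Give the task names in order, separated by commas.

Critical path before the change: W2→W6→W7→W11 = 8+8+4+12 = 32 giving 32 minutes.
W9 is off the critical path — its longest chain is 20 minutes, giving 12 of slack.
That remains the longest chain; total 32 minutes.

W2, W6, W7, W11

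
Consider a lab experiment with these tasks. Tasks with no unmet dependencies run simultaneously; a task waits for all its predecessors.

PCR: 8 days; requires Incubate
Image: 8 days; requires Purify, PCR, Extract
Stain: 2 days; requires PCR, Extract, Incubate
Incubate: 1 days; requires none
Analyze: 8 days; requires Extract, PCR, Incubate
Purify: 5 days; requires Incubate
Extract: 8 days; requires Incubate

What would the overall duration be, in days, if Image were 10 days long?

As given, the longest chain is Incubate→PCR→Image = 1+8+8 = 17, so the finish is 17 days.
Image lies on that path, so at 10 days the path becomes 19 days.
Now Incubate→Extract→Image = 1+8+10 = 19 is longest, so the finish becomes 19 days.

19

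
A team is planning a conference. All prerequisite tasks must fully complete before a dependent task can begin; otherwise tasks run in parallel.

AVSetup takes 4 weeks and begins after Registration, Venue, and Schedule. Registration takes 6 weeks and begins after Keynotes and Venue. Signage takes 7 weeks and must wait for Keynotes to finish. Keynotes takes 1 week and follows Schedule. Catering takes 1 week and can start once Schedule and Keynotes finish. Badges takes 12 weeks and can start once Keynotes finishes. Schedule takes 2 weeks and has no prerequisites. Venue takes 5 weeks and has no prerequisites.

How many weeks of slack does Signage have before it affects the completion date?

The longest chain is Venue→Registration→AVSetup = 5+6+4 = 15; overall finish 15 weeks.
Longest path through Signage: 10 weeks (earliest finish 10, latest finish 15).
Float = 15 − 10 = 5.

5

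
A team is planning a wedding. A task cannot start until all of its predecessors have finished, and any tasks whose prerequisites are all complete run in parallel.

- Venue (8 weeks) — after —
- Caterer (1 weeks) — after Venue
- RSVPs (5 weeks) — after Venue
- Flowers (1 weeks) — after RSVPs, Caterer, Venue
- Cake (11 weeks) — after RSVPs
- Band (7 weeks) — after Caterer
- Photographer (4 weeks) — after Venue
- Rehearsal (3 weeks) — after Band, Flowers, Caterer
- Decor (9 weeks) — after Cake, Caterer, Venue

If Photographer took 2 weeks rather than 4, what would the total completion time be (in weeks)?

33

Critical path before the change: Venue→RSVPs→Cake→Decor = 8+5+11+9 = 33 giving 33 weeks.
Photographer is off the critical path — its longest chain is 12 weeks, giving 21 of slack.
That remains the longest chain; total 33 weeks.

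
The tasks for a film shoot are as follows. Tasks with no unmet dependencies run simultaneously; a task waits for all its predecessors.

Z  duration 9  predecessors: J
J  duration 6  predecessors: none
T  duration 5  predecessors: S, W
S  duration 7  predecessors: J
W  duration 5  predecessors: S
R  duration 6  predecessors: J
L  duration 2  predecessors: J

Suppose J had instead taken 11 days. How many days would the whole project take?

28

The binding path is J→S→W→T = 6+7+5+5 = 23; finish at 23 days.
J is on the critical path; changing it to 11 makes that path 28 days.
That remains the longest chain; total 28 days.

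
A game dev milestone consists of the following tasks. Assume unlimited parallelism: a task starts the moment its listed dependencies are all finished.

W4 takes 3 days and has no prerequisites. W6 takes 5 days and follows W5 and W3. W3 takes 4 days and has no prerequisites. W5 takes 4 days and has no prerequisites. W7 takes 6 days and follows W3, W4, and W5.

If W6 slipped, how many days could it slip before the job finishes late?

Critical path: W3→W7 = 4+6 = 10, so the finish is 10 days.
The longest chain containing W6 totals 9 days.
Float = 10 − 9 = 1.

1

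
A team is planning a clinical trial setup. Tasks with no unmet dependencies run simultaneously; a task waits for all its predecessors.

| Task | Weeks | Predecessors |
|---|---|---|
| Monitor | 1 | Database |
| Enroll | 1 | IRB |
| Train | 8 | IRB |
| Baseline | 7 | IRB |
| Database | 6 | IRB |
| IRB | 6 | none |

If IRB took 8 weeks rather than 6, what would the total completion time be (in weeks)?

Critical path before the change: IRB→Train = 6+8 = 14 giving 14 weeks.
Since IRB is critical, the +2 change carries straight to that chain (now 16 weeks).
That remains the longest chain; total 16 weeks.

16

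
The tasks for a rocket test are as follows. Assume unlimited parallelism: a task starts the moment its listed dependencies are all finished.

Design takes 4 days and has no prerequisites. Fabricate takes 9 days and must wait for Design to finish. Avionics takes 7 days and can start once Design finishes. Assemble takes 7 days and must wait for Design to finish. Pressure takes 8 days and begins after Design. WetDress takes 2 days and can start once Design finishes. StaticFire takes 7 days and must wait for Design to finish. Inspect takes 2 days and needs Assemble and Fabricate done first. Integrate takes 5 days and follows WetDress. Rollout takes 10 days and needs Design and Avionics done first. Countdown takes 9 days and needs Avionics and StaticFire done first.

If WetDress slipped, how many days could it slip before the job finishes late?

10

Critical path: Design→Avionics→Rollout = 4+7+10 = 21, so the finish is 21 days.
Longest path through WetDress: 11 days (earliest finish 6, latest finish 16).
So WetDress can slip 16 − 6 = 10 days.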